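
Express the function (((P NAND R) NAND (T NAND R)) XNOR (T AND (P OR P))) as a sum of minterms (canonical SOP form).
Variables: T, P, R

Σm(0, 1, 2, 4, 7) = (NOT T AND NOT P AND NOT R) OR (NOT T AND NOT P AND R) OR (NOT T AND P AND NOT R) OR (T AND NOT P AND NOT R) OR (T AND P AND R)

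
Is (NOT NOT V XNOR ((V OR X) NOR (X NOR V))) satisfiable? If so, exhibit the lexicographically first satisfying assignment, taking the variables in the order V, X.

V=0, X=0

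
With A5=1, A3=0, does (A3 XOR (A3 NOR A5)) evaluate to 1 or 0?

Substituting: (0 XOR (0 NOR 1))
= 0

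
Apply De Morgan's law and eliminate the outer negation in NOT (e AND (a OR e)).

NOT e OR NOT (a OR e)
De Morgan's: NOT(AND of terms) = OR of negations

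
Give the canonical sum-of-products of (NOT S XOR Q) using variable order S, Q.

Σm(0, 3) = (NOT S AND NOT Q) OR (S AND Q)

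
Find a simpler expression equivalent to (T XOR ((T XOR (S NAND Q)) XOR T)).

By XOR self-cancellation ((E XOR v) XOR v = E):
= (T XOR (S NAND Q))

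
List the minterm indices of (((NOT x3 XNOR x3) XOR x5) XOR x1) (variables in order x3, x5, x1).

Σm(1, 2, 5, 6) = (NOT x3 AND NOT x5 AND x1) OR (NOT x3 AND x5 AND NOT x1) OR (x3 AND NOT x5 AND x1) OR (x3 AND x5 AND NOT x1)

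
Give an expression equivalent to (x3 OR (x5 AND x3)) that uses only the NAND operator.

((x3 NAND x3) NAND (((x5 NAND x3) NAND (x5 NAND x3)) NAND ((x5 NAND x3) NAND (x5 NAND x3))))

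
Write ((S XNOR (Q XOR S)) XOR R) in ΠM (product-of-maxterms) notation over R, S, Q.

ΠM(1, 3, 4, 6) = (R OR S OR NOT Q) AND (R OR NOT S OR NOT Q) AND (NOT R OR S OR Q) AND (NOT R OR NOT S OR Q)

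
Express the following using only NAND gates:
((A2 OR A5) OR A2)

((((A2 NAND A2) NAND (A5 NAND A5)) NAND ((A2 NAND A2) NAND (A5 NAND A5))) NAND (A2 NAND A2))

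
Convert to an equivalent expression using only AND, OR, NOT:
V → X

NOT V OR X
(Implication elimination: A → B = NOT A OR B)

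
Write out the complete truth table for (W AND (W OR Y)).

Y | W | Output
--------------
0 | 0 | 0
0 | 1 | 1
1 | 0 | 0
1 | 1 | 1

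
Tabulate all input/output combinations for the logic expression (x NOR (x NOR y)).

x | y | Output
--------------
0 | 0 | 0
0 | 1 | 1
1 | 0 | 0
1 | 1 | 0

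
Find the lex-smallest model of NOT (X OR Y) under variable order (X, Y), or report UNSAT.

X=0, Y=0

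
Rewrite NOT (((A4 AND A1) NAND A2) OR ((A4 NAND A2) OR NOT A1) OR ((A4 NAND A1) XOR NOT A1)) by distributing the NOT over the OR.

NOT ((A4 AND A1) NAND A2) AND NOT ((A4 NAND A2) OR NOT A1) AND NOT ((A4 NAND A1) XOR NOT A1)
De Morgan's: NOT(OR of terms) = AND of negations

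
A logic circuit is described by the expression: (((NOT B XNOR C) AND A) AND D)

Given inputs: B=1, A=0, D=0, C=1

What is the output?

Substituting: (((NOT 1 XNOR 1) AND 0) AND 0)
= 0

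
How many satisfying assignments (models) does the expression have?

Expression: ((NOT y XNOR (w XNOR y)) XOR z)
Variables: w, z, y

Satisfying assignments: (0,0,0), (0,0,1), (1,1,0), (1,1,1)
Count: 4 out of 8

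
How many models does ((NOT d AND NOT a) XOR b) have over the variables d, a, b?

Satisfying assignments: (0,0,0), (0,1,1), (1,0,1), (1,1,1)
Count: 4 out of 8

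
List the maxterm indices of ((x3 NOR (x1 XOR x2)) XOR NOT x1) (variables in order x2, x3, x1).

ΠM(0, 1, 3, 7) = (x2 OR x3 OR x1) AND (x2 OR x3 OR NOT x1) AND (x2 OR NOT x3 OR NOT x1) AND (NOT x2 OR NOT x3 OR NOT x1)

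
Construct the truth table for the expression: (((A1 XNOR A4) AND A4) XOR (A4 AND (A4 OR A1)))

A4 | A1 | Output
----------------
0 | 0 | 0
0 | 1 | 0
1 | 0 | 1
1 | 1 | 0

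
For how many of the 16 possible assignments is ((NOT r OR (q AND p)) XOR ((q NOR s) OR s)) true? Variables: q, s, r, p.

Satisfying assignments: (0,0,1,0), (0,0,1,1), (0,1,1,0), (0,1,1,1), (1,0,0,0), (1,0,0,1), (1,0,1,1), (1,1,1,0)
Count: 8 out of 16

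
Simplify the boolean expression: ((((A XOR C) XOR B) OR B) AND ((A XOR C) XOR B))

By absorption (E AND (E OR v) = E):
= ((A XOR C) XOR B)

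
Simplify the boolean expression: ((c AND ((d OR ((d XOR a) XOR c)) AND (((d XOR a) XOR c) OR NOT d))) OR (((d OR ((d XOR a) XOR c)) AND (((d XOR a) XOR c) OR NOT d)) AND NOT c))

By distribution ((E AND v) OR (E AND NOT v) = E) then distribution ((E OR v) AND (E OR NOT v) = E):
= ((d XOR a) XOR c)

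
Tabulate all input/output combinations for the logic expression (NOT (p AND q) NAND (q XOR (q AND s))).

q | s | p | Output
------------------
0 | 0 | 0 | 1
0 | 0 | 1 | 1
0 | 1 | 0 | 1
0 | 1 | 1 | 1
1 | 0 | 0 | 0
1 | 0 | 1 | 1
1 | 1 | 0 | 1
1 | 1 | 1 | 1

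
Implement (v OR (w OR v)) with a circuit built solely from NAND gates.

((v NAND v) NAND (((w NAND w) NAND (v NAND v)) NAND ((w NAND w) NAND (v NAND v))))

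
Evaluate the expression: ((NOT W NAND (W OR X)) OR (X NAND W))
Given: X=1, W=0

Substituting: ((NOT 0 NAND (0 OR 1)) OR (1 NAND 0))
= 1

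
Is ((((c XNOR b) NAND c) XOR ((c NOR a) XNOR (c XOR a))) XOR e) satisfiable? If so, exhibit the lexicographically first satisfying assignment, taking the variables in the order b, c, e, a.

b=0, c=0, e=0, a=0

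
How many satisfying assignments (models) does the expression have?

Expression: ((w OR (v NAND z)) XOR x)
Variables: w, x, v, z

Satisfying assignments: (0,0,0,0), (0,0,0,1), (0,0,1,0), (0,1,1,1), (1,0,0,0), (1,0,0,1), (1,0,1,0), (1,0,1,1)
Count: 8 out of 16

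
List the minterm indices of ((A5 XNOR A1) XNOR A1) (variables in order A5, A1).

Σm(2, 3) = (A5 AND NOT A1) OR (A5 AND A1)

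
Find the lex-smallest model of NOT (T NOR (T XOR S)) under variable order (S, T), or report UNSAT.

S=0, T=1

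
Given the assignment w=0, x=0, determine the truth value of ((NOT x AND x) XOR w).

Substituting: ((NOT 0 AND 0) XOR 0)
= 0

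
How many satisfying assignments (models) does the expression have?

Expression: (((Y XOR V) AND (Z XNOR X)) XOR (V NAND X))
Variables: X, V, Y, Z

Satisfying assignments: (0,0,0,0), (0,0,0,1), (0,0,1,1), (0,1,0,1), (0,1,1,0), (0,1,1,1), (1,0,0,0), (1,0,0,1), (1,0,1,0), (1,1,0,1)
Count: 10 out of 16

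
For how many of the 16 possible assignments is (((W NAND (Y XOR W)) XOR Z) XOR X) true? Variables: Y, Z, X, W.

Satisfying assignments: (0,0,0,0), (0,0,1,1), (0,1,0,1), (0,1,1,0), (1,0,0,0), (1,0,0,1), (1,1,1,0), (1,1,1,1)
Count: 8 out of 16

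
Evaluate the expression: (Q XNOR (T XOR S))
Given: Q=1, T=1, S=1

Substituting: (1 XNOR (1 XOR 1))
= 0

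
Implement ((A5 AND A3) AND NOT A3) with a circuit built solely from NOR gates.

((((A5 NOR A5) NOR (A3 NOR A3)) NOR ((A5 NOR A5) NOR (A3 NOR A3))) NOR ((A3 NOR A3) NOR (A3 NOR A3)))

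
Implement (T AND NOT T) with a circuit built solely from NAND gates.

((T NAND (T NAND T)) NAND (T NAND (T NAND T)))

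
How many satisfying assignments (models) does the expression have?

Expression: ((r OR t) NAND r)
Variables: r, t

Satisfying assignments: (0,0), (0,1)
Count: 2 out of 4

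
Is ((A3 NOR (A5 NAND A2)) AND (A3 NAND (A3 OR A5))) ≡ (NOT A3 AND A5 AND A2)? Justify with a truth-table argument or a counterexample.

Yes, they are equivalent — the two output columns agree on all 8 assignments:
A3 | A5 | A2 | Expression 1 | Expression 2
------------------------------------------
0 | 0 | 0 | 0 | 0
0 | 0 | 1 | 0 | 0
0 | 1 | 0 | 0 | 0
0 | 1 | 1 | 1 | 1
1 | 0 | 0 | 0 | 0
1 | 0 | 1 | 0 | 0
1 | 1 | 0 | 0 | 0
1 | 1 | 1 | 0 | 0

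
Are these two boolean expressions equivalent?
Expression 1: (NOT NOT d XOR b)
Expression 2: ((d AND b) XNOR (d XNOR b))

No. Counterexample: with b=1, d=1, Expression 1 = 0 but Expression 2 = 1.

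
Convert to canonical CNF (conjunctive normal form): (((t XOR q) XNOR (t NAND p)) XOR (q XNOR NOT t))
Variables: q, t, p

(q OR t OR p) AND (q OR t OR NOT p) AND (q OR NOT t OR p) AND (NOT q OR t OR p) AND (NOT q OR t OR NOT p) AND (NOT q OR NOT t OR p)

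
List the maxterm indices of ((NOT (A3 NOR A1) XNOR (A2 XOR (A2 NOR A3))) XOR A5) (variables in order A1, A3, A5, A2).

ΠM(0, 1, 4, 7, 10, 11, 12, 15) = (A1 OR A3 OR A5 OR A2) AND (A1 OR A3 OR A5 OR NOT A2) AND (A1 OR NOT A3 OR A5 OR A2) AND (A1 OR NOT A3 OR NOT A5 OR NOT A2) AND (NOT A1 OR A3 OR NOT A5 OR A2) AND (NOT A1 OR A3 OR NOT A5 OR NOT A2) AND (NOT A1 OR NOT A3 OR A5 OR A2) AND (NOT A1 OR NOT A3 OR NOT A5 OR NOT A2)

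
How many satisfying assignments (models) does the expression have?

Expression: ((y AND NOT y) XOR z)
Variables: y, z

Satisfying assignments: (0,1), (1,1)
Count: 2 out of 4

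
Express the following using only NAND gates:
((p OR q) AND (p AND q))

((((p NAND p) NAND (q NAND q)) NAND ((p NAND q) NAND (p NAND q))) NAND (((p NAND p) NAND (q NAND q)) NAND ((p NAND q) NAND (p NAND q))))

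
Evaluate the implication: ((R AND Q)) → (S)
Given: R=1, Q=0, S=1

Antecedent ((R AND Q)) = 0; consequent (S) = 1.
0 → 1 = 1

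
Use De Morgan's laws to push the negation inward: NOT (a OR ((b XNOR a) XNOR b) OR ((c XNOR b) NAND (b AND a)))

NOT a AND NOT ((b XNOR a) XNOR b) AND NOT ((c XNOR b) NAND (b AND a))
De Morgan's: NOT(OR of terms) = AND of negations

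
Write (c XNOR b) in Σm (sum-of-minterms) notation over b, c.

Σm(0, 3) = (NOT b AND NOT c) OR (b AND c)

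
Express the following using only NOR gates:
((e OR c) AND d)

((((e NOR c) NOR (e NOR c)) NOR ((e NOR c) NOR (e NOR c))) NOR (d NOR d))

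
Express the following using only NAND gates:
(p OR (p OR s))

((p NAND p) NAND (((p NAND p) NAND (s NAND s)) NAND ((p NAND p) NAND (s NAND s))))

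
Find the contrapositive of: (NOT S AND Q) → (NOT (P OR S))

Contrapositive: (P OR S) → NOT (NOT S AND Q)
Note: A statement and its contrapositive are logically equivalent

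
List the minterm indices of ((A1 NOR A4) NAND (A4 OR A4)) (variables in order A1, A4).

Σm(0, 1, 2, 3) = (NOT A1 AND NOT A4) OR (NOT A1 AND A4) OR (A1 AND NOT A4) OR (A1 AND A4)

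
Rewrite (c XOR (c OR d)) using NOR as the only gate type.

((((c NOR ((c NOR d) NOR (c NOR d))) NOR (c NOR ((c NOR d) NOR (c NOR d)))) NOR ((c NOR ((c NOR d) NOR (c NOR d))) NOR (c NOR ((c NOR d) NOR (c NOR d))))) NOR ((((c NOR c) NOR (((c NOR d) NOR (c NOR d)) NOR ((c NOR d) NOR (c NOR d)))) NOR ((c NOR c) NOR (((c NOR d) NOR (c NOR d)) NOR ((c NOR d) NOR (c NOR d))))) NOR (((c NOR c) NOR (((c NOR d) NOR (c NOR d)) NOR ((c NOR d) NOR (c NOR d)))) NOR ((c NOR c) NOR (((c NOR d) NOR (c NOR d)) NOR ((c NOR d) NOR (c NOR d)))))))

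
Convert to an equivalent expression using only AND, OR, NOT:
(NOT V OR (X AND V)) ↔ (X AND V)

((NOT V OR (X AND V)) AND (X AND V)) OR (NOT (NOT V OR (X AND V)) AND NOT (X AND V))
(Biconditional = both true or both false)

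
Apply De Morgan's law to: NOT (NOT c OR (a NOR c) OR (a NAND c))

c AND NOT (a NOR c) AND NOT (a NAND c)
De Morgan's: NOT(OR of terms) = AND of negations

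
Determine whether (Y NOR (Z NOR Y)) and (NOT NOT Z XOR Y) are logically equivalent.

No. Counterexample: with Y=1, Z=0, Expression 1 = 0 but Expression 2 = 1.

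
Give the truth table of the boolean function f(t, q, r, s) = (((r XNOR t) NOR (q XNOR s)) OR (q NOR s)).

t | q | r | s | Output
----------------------
0 | 0 | 0 | 0 | 1
0 | 0 | 0 | 1 | 0
0 | 0 | 1 | 0 | 1
0 | 0 | 1 | 1 | 1
0 | 1 | 0 | 0 | 0
0 | 1 | 0 | 1 | 0
0 | 1 | 1 | 0 | 1
0 | 1 | 1 | 1 | 0
1 | 0 | 0 | 0 | 1
1 | 0 | 0 | 1 | 1
1 | 0 | 1 | 0 | 1
1 | 0 | 1 | 1 | 0
1 | 1 | 0 | 0 | 1
1 | 1 | 0 | 1 | 0
1 | 1 | 1 | 0 | 0
1 | 1 | 1 | 1 | 0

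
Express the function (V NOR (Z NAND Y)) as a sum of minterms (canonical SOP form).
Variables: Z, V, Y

Σm(5) = (Z AND NOT V AND Y)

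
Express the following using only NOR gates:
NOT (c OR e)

(((c NOR e) NOR (c NOR e)) NOR ((c NOR e) NOR (c NOR e)))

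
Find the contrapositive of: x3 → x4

Contrapositive: NOT x4 → NOT x3
Note: A statement and its contrapositive are logically equivalent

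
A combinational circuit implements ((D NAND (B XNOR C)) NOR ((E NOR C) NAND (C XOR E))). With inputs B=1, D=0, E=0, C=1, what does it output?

Substituting: ((0 NAND (1 XNOR 1)) NOR ((0 NOR 1) NAND (1 XOR 0)))
= 0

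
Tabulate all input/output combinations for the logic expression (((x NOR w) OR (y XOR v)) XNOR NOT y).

w | x | v | y | Output
----------------------
0 | 0 | 0 | 0 | 1
0 | 0 | 0 | 1 | 0
0 | 0 | 1 | 0 | 1
0 | 0 | 1 | 1 | 0
0 | 1 | 0 | 0 | 0
0 | 1 | 0 | 1 | 0
0 | 1 | 1 | 0 | 1
0 | 1 | 1 | 1 | 1
1 | 0 | 0 | 0 | 0
1 | 0 | 0 | 1 | 0
1 | 0 | 1 | 0 | 1
1 | 0 | 1 | 1 | 1
1 | 1 | 0 | 0 | 0
1 | 1 | 0 | 1 | 0
1 | 1 | 1 | 0 | 1
1 | 1 | 1 | 1 | 1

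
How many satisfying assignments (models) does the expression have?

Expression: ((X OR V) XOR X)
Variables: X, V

Satisfying assignments: (0,1)
Count: 1 out of 4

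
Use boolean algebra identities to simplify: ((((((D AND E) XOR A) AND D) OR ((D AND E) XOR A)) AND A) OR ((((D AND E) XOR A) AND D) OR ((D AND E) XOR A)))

By absorption (E OR (E AND v) = E) then absorption (E OR (E AND v) = E):
= ((D AND E) XOR A)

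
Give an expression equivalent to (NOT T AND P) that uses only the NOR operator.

(((T NOR T) NOR (T NOR T)) NOR (P NOR P))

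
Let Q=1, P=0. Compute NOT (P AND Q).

Substituting: NOT (0 AND 1)
= 1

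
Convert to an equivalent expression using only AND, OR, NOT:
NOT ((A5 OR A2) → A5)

(A5 OR A2) AND NOT A5
(Negated implication: NOT(A → B) = A AND NOT B)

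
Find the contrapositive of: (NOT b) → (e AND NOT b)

Contrapositive: NOT (e AND NOT b) → b
Note: A statement and its contrapositive are logically equivalent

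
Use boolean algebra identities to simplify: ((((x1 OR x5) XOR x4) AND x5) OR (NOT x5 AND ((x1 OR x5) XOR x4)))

By distribution ((E AND v) OR (E AND NOT v) = E):
= ((x1 OR x5) XOR x4)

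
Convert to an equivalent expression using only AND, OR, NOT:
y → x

NOT y OR x
(Implication elimination: A → B = NOT A OR B)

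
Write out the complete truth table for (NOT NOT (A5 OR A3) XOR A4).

A5 | A3 | A4 | Output
---------------------
0 | 0 | 0 | 0
0 | 0 | 1 | 1
0 | 1 | 0 | 1
0 | 1 | 1 | 0
1 | 0 | 0 | 1
1 | 0 | 1 | 0
1 | 1 | 0 | 1
1 | 1 | 1 | 0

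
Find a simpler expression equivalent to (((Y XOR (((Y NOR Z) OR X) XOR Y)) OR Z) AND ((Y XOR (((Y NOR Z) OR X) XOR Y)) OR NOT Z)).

By distribution ((E OR v) AND (E OR NOT v) = E) then XOR self-cancellation ((E XOR v) XOR v = E):
= ((Y NOR Z) OR X)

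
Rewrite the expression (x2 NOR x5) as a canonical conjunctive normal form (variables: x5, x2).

(x5 OR NOT x2) AND (NOT x5 OR x2) AND (NOT x5 OR NOT x2)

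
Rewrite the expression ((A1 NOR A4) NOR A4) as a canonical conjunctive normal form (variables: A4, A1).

(A4 OR A1) AND (NOT A4 OR A1) AND (NOT A4 OR NOT A1)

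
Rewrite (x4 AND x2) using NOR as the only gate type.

((x4 NOR x4) NOR (x2 NOR x2))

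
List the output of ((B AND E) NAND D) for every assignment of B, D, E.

B | D | E | Output
------------------
0 | 0 | 0 | 1
0 | 0 | 1 | 1
0 | 1 | 0 | 1
0 | 1 | 1 | 1
1 | 0 | 0 | 1
1 | 0 | 1 | 1
1 | 1 | 0 | 1
1 | 1 | 1 | 0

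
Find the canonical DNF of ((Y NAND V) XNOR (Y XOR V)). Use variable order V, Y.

(NOT V AND Y) OR (V AND NOT Y) OR (V AND Y)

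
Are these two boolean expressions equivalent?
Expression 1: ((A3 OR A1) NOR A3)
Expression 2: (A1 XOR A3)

No. Counterexample: with A1=0, A3=0, Expression 1 = 1 but Expression 2 = 0.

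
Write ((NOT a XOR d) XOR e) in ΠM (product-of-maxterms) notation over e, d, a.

ΠM(1, 2, 4, 7) = (e OR d OR NOT a) AND (e OR NOT d OR a) AND (NOT e OR d OR a) AND (NOT e OR NOT d OR NOT a)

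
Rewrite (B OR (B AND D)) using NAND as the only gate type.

((B NAND B) NAND (((B NAND D) NAND (B NAND D)) NAND ((B NAND D) NAND (B NAND D))))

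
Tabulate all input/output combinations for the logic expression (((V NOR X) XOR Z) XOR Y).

V | X | Z | Y | Output
----------------------
0 | 0 | 0 | 0 | 1
0 | 0 | 0 | 1 | 0
0 | 0 | 1 | 0 | 0
0 | 0 | 1 | 1 | 1
0 | 1 | 0 | 0 | 0
0 | 1 | 0 | 1 | 1
0 | 1 | 1 | 0 | 1
0 | 1 | 1 | 1 | 0
1 | 0 | 0 | 0 | 0
1 | 0 | 0 | 1 | 1
1 | 0 | 1 | 0 | 1
1 | 0 | 1 | 1 | 0
1 | 1 | 0 | 0 | 0
1 | 1 | 0 | 1 | 1
1 | 1 | 1 | 0 | 1
1 | 1 | 1 | 1 | 0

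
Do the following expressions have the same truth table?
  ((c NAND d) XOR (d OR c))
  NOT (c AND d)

No. Counterexample: with c=0, d=1, Expression 1 = 0 but Expression 2 = 1.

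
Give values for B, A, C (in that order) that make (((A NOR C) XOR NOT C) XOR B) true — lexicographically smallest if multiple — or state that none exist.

B=0, A=1, C=0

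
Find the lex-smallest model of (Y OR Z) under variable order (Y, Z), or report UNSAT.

Y=0, Z=1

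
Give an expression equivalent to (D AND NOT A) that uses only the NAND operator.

((D NAND (A NAND A)) NAND (D NAND (A NAND A)))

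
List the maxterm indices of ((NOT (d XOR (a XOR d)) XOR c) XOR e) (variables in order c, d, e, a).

ΠM(1, 2, 5, 6, 8, 11, 12, 15) = (c OR d OR e OR NOT a) AND (c OR d OR NOT e OR a) AND (c OR NOT d OR e OR NOT a) AND (c OR NOT d OR NOT e OR a) AND (NOT c OR d OR e OR a) AND (NOT c OR d OR NOT e OR NOT a) AND (NOT c OR NOT d OR e OR a) AND (NOT c OR NOT d OR NOT e OR NOT a)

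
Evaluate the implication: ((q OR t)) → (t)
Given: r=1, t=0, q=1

Antecedent ((q OR t)) = 1; consequent (t) = 0.
1 → 0 = 0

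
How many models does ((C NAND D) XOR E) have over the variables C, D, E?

Satisfying assignments: (0,0,0), (0,1,0), (1,0,0), (1,1,1)
Count: 4 out of 8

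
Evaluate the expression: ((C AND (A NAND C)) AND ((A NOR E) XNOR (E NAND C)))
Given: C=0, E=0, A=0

Substituting: ((0 AND (0 NAND 0)) AND ((0 NOR 0) XNOR (0 NAND 0)))
= 0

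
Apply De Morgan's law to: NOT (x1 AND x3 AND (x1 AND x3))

NOT x1 OR NOT x3 OR NOT (x1 AND x3)
De Morgan's: NOT(AND of terms) = OR of negations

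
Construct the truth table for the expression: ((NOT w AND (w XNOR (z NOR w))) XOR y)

w | y | z | Output
------------------
0 | 0 | 0 | 0
0 | 0 | 1 | 1
0 | 1 | 0 | 1
0 | 1 | 1 | 0
1 | 0 | 0 | 0
1 | 0 | 1 | 0
1 | 1 | 0 | 1
1 | 1 | 1 | 1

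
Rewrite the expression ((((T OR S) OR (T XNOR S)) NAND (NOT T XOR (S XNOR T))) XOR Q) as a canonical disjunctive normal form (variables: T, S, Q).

(NOT T AND NOT S AND NOT Q) OR (NOT T AND S AND Q) OR (T AND NOT S AND NOT Q) OR (T AND S AND Q)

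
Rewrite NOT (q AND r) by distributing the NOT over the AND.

NOT q OR NOT r
De Morgan's: NOT(AND of terms) = OR of negations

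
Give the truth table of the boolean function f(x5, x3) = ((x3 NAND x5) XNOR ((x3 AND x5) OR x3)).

x5 | x3 | Output
----------------
0 | 0 | 0
0 | 1 | 1
1 | 0 | 0
1 | 1 | 0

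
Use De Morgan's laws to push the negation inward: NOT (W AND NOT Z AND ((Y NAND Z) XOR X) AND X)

NOT W OR Z OR NOT ((Y NAND Z) XOR X) OR NOT X
De Morgan's: NOT(AND of terms) = OR of negations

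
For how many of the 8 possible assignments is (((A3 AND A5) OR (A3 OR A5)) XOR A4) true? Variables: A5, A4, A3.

Satisfying assignments: (0,0,1), (0,1,0), (1,0,0), (1,0,1)
Count: 4 out of 8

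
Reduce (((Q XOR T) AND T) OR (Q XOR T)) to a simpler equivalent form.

By absorption (E OR (E AND v) = E):
= (Q XOR T)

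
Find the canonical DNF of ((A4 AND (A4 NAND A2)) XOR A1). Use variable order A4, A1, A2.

(NOT A4 AND A1 AND NOT A2) OR (NOT A4 AND A1 AND A2) OR (A4 AND NOT A1 AND NOT A2) OR (A4 AND A1 AND A2)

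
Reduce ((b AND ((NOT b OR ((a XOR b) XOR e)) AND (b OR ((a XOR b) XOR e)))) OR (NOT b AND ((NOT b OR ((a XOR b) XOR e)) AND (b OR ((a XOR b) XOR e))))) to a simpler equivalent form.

By distribution ((E AND v) OR (E AND NOT v) = E) then distribution ((E OR v) AND (E OR NOT v) = E):
= ((a XOR b) XOR e)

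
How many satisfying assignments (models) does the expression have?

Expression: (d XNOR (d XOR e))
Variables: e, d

Satisfying assignments: (0,0), (0,1)
Count: 2 out of 4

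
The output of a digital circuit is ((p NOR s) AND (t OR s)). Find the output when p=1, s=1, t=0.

Substituting: ((1 NOR 1) AND (0 OR 1))
= 0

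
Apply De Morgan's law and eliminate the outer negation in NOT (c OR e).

NOT c AND NOT e
De Morgan's: NOT(OR of terms) = AND of negations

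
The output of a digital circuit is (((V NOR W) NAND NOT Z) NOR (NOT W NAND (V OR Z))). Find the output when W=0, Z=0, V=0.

Substituting: (((0 NOR 0) NAND NOT 0) NOR (NOT 0 NAND (0 OR 0)))
= 0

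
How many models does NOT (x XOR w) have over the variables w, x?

Satisfying assignments: (0,0), (1,1)
Count: 2 out of 4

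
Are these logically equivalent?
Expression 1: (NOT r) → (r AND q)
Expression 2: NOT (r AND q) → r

Yes, Contrapositive is always equivalent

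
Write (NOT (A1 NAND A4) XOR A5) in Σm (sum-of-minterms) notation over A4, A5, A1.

Σm(2, 3, 5, 6) = (NOT A4 AND A5 AND NOT A1) OR (NOT A4 AND A5 AND A1) OR (A4 AND NOT A5 AND A1) OR (A4 AND A5 AND NOT A1)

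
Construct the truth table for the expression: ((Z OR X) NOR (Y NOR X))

Z | X | Y | Output
------------------
0 | 0 | 0 | 0
0 | 0 | 1 | 1
0 | 1 | 0 | 0
0 | 1 | 1 | 0
1 | 0 | 0 | 0
1 | 0 | 1 | 0
1 | 1 | 0 | 0
1 | 1 | 1 | 0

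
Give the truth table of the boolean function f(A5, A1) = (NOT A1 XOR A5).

A5 | A1 | Output
----------------
0 | 0 | 1
0 | 1 | 0
1 | 0 | 0
1 | 1 | 1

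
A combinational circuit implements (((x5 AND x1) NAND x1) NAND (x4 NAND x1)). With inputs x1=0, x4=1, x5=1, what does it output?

Substituting: (((1 AND 0) NAND 0) NAND (1 NAND 0))
= 0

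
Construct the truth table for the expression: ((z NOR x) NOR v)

x | z | v | Output
------------------
0 | 0 | 0 | 0
0 | 0 | 1 | 0
0 | 1 | 0 | 1
0 | 1 | 1 | 0
1 | 0 | 0 | 1
1 | 0 | 1 | 0
1 | 1 | 0 | 1
1 | 1 | 1 | 0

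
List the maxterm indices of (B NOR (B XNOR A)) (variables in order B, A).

ΠM(0, 2, 3) = (B OR A) AND (NOT B OR A) AND (NOT B OR NOT A)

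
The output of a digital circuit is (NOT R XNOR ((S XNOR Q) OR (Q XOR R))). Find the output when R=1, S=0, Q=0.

Substituting: (NOT 1 XNOR ((0 XNOR 0) OR (0 XOR 1)))
= 0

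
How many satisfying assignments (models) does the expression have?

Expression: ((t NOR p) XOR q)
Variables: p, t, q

Satisfying assignments: (0,0,0), (0,1,1), (1,0,1), (1,1,1)
Count: 4 out of 8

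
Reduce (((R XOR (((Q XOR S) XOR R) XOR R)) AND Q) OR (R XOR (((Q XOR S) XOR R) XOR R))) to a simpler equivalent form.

By absorption (E OR (E AND v) = E) then XOR self-cancellation ((E XOR v) XOR v = E):
= ((Q XOR S) XOR R)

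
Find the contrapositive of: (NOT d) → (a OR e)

Contrapositive: NOT (a OR e) → d
Note: A statement and its contrapositive are logically equivalent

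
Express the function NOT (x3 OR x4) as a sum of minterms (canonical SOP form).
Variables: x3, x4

Σm(0) = (NOT x3 AND NOT x4)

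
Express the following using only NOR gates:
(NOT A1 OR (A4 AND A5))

(((A1 NOR A1) NOR ((A4 NOR A4) NOR (A5 NOR A5))) NOR ((A1 NOR A1) NOR ((A4 NOR A4) NOR (A5 NOR A5))))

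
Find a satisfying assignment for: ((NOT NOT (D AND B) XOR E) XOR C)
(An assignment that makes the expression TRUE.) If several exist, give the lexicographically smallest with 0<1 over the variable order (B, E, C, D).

B=0, E=0, C=1, D=0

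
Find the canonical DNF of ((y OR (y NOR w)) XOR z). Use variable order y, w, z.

(NOT y AND NOT w AND NOT z) OR (NOT y AND w AND z) OR (y AND NOT w AND NOT z) OR (y AND w AND NOT z)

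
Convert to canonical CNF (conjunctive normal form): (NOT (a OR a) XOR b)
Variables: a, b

(a OR NOT b) AND (NOT a OR b)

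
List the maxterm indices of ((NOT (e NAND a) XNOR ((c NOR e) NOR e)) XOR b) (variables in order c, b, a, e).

ΠM(3, 4, 5, 6, 8, 10, 11, 13) = (c OR b OR NOT a OR NOT e) AND (c OR NOT b OR a OR e) AND (c OR NOT b OR a OR NOT e) AND (c OR NOT b OR NOT a OR e) AND (NOT c OR b OR a OR e) AND (NOT c OR b OR NOT a OR e) AND (NOT c OR b OR NOT a OR NOT e) AND (NOT c OR NOT b OR a OR NOT e)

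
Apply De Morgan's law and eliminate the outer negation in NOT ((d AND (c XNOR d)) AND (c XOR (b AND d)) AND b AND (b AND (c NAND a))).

NOT (d AND (c XNOR d)) OR NOT (c XOR (b AND d)) OR NOT b OR NOT (b AND (c NAND a))
De Morgan's: NOT(AND of terms) = OR of negations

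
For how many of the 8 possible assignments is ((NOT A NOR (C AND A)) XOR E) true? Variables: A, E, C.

Satisfying assignments: (0,1,0), (0,1,1), (1,0,0), (1,1,1)
Count: 4 out of 8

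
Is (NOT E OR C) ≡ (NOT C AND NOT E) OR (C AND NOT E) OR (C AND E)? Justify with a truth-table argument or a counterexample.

Yes, they are equivalent — the two output columns agree on all 4 assignments:
C | E | Expression 1 | Expression 2
-----------------------------------
0 | 0 | 1 | 1
0 | 1 | 0 | 0
1 | 0 | 1 | 1
1 | 1 | 1 | 1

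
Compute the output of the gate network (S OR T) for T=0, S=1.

Substituting: (1 OR 0)
= 1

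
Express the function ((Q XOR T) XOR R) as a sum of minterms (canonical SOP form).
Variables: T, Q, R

Σm(1, 2, 4, 7) = (NOT T AND NOT Q AND R) OR (NOT T AND Q AND NOT R) OR (T AND NOT Q AND NOT R) OR (T AND Q AND R)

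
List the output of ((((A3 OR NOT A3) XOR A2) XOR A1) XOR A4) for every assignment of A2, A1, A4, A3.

A2 | A1 | A4 | A3 | Output
--------------------------
0 | 0 | 0 | 0 | 1
0 | 0 | 0 | 1 | 1
0 | 0 | 1 | 0 | 0
0 | 0 | 1 | 1 | 0
0 | 1 | 0 | 0 | 0
0 | 1 | 0 | 1 | 0
0 | 1 | 1 | 0 | 1
0 | 1 | 1 | 1 | 1
1 | 0 | 0 | 0 | 0
1 | 0 | 0 | 1 | 0
1 | 0 | 1 | 0 | 1
1 | 0 | 1 | 1 | 1
1 | 1 | 0 | 0 | 1
1 | 1 | 0 | 1 | 1
1 | 1 | 1 | 0 | 0
1 | 1 | 1 | 1 | 0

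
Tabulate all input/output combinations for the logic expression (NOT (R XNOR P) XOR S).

P | S | R | Output
------------------
0 | 0 | 0 | 0
0 | 0 | 1 | 1
0 | 1 | 0 | 1
0 | 1 | 1 | 0
1 | 0 | 0 | 1
1 | 0 | 1 | 0
1 | 1 | 0 | 0
1 | 1 | 1 | 1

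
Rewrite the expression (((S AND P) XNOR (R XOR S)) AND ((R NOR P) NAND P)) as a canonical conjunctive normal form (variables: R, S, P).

(R OR NOT S OR P) AND (NOT R OR S OR P) AND (NOT R OR S OR NOT P) AND (NOT R OR NOT S OR NOT P)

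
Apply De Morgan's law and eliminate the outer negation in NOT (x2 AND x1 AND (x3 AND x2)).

NOT x2 OR NOT x1 OR NOT (x3 AND x2)
De Morgan's: NOT(AND of terms) = OR of negations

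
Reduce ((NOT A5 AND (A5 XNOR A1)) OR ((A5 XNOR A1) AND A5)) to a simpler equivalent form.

By distribution ((E AND v) OR (E AND NOT v) = E):
= (A5 XNOR A1)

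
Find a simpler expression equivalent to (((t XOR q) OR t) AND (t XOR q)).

By absorption (E AND (E OR v) = E):
= (t XOR q)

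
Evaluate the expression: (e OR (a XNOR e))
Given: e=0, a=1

Substituting: (0 OR (1 XNOR 0))
= 0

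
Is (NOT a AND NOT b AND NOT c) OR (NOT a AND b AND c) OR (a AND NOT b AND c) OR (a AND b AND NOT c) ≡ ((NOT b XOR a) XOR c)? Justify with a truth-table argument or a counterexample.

Yes, they are equivalent — the two output columns agree on all 8 assignments:
a | b | c | Expression 1 | Expression 2
---------------------------------------
0 | 0 | 0 | 1 | 1
0 | 0 | 1 | 0 | 0
0 | 1 | 0 | 0 | 0
0 | 1 | 1 | 1 | 1
1 | 0 | 0 | 0 | 0
1 | 0 | 1 | 1 | 1
1 | 1 | 0 | 1 | 1
1 | 1 | 1 | 0 | 0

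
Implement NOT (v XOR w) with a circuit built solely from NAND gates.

(((v NAND (v NAND w)) NAND (w NAND (v NAND w))) NAND ((v NAND (v NAND w)) NAND (w NAND (v NAND w))))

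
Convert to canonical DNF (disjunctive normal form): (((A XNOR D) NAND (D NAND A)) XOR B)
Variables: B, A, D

(NOT B AND NOT A AND D) OR (NOT B AND A AND NOT D) OR (NOT B AND A AND D) OR (B AND NOT A AND NOT D)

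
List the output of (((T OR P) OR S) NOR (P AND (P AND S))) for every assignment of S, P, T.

S | P | T | Output
------------------
0 | 0 | 0 | 1
0 | 0 | 1 | 0
0 | 1 | 0 | 0
0 | 1 | 1 | 0
1 | 0 | 0 | 0
1 | 0 | 1 | 0
1 | 1 | 0 | 0
1 | 1 | 1 | 0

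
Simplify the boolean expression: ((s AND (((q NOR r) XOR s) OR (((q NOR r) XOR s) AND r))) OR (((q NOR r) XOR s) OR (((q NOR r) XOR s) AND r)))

By absorption (E OR (E AND v) = E) then absorption (E OR (E AND v) = E):
= ((q NOR r) XOR s)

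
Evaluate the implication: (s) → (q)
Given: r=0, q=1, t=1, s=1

Antecedent (s) = 1; consequent (q) = 1.
1 → 1 = 1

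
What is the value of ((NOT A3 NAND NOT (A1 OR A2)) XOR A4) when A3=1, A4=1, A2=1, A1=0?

Substituting: ((NOT 1 NAND NOT (0 OR 1)) XOR 1)
= 0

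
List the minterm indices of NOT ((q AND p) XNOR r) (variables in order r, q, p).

Σm(3, 4, 5, 6) = (NOT r AND q AND p) OR (r AND NOT q AND NOT p) OR (r AND NOT q AND p) OR (r AND q AND NOT p)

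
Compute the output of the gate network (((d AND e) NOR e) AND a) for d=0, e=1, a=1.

Substituting: (((0 AND 1) NOR 1) AND 1)
= 0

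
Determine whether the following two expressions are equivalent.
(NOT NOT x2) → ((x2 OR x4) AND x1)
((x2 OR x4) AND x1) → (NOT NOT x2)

No, Converse is not equivalent to original (counterexample: x2=0, x1=1, x4=1)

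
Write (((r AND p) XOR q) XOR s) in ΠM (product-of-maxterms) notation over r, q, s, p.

ΠM(0, 1, 6, 7, 8, 11, 13, 14) = (r OR q OR s OR p) AND (r OR q OR s OR NOT p) AND (r OR NOT q OR NOT s OR p) AND (r OR NOT q OR NOT s OR NOT p) AND (NOT r OR q OR s OR p) AND (NOT r OR q OR NOT s OR NOT p) AND (NOT r OR NOT q OR s OR NOT p) AND (NOT r OR NOT q OR NOT s OR p)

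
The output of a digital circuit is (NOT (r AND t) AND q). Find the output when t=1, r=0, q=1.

Substituting: (NOT (0 AND 1) AND 1)
= 1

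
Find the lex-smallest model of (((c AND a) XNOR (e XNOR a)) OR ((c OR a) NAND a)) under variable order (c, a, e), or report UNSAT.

c=0, a=0, e=0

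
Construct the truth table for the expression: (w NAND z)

z | w | Output
--------------
0 | 0 | 1
0 | 1 | 1
1 | 0 | 1
1 | 1 | 0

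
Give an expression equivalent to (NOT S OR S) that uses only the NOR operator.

(((S NOR S) NOR S) NOR ((S NOR S) NOR S))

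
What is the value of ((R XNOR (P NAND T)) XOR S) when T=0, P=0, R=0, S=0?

Substituting: ((0 XNOR (0 NAND 0)) XOR 0)
= 0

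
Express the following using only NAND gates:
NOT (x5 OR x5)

(((x5 NAND x5) NAND (x5 NAND x5)) NAND ((x5 NAND x5) NAND (x5 NAND x5)))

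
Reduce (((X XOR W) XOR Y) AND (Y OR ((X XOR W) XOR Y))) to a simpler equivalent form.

By absorption (E AND (E OR v) = E):
= ((X XOR W) XOR Y)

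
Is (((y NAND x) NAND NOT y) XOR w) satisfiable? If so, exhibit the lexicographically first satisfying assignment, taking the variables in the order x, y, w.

x=0, y=0, w=1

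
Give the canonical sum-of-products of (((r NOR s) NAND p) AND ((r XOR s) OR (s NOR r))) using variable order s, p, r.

Σm(0, 1, 3, 4, 6) = (NOT s AND NOT p AND NOT r) OR (NOT s AND NOT p AND r) OR (NOT s AND p AND r) OR (s AND NOT p AND NOT r) OR (s AND p AND NOT r)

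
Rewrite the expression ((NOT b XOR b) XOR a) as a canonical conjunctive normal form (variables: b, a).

(b OR NOT a) AND (NOT b OR NOT a)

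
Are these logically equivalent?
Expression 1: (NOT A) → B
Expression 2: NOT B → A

Yes, Contrapositive is always equivalent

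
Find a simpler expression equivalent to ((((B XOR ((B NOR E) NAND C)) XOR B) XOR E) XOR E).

By XOR self-cancellation ((E XOR v) XOR v = E) then XOR self-cancellation ((E XOR v) XOR v = E):
= ((B NOR E) NAND C)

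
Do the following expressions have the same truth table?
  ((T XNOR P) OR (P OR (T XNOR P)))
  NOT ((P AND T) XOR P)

No. Counterexample: with P=0, T=1, Expression 1 = 0 but Expression 2 = 1.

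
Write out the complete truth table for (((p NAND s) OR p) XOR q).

s | p | q | Output
------------------
0 | 0 | 0 | 1
0 | 0 | 1 | 0
0 | 1 | 0 | 1
0 | 1 | 1 | 0
1 | 0 | 0 | 1
1 | 0 | 1 | 0
1 | 1 | 0 | 1
1 | 1 | 1 | 0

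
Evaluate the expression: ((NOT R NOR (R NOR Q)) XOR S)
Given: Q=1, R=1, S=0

Substituting: ((NOT 1 NOR (1 NOR 1)) XOR 0)
= 1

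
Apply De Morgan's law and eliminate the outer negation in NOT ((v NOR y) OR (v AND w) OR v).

NOT (v NOR y) AND NOT (v AND w) AND NOT v
De Morgan's: NOT(OR of terms) = AND of negations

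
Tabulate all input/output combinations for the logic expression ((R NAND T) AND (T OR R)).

T | R | Output
--------------
0 | 0 | 0
0 | 1 | 1
1 | 0 | 1
1 | 1 | 0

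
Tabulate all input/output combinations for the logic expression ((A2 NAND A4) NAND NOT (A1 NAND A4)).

A2 | A4 | A1 | Output
---------------------
0 | 0 | 0 | 1
0 | 0 | 1 | 1
0 | 1 | 0 | 1
0 | 1 | 1 | 0
1 | 0 | 0 | 1
1 | 0 | 1 | 1
1 | 1 | 0 | 1
1 | 1 | 1 | 1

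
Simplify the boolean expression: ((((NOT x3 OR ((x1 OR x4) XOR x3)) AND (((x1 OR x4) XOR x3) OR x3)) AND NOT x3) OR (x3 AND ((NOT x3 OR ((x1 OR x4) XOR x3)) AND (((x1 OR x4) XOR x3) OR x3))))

By distribution ((E AND v) OR (E AND NOT v) = E) then distribution ((E OR v) AND (E OR NOT v) = E):
= ((x1 OR x4) XOR x3)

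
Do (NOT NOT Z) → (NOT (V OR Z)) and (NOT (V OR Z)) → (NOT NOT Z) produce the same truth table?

No, Converse is not equivalent to original (counterexample: V=0, Z=0, X=0)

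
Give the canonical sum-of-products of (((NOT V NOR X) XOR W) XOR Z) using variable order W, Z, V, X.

Σm(2, 4, 5, 7, 8, 9, 11, 14) = (NOT W AND NOT Z AND V AND NOT X) OR (NOT W AND Z AND NOT V AND NOT X) OR (NOT W AND Z AND NOT V AND X) OR (NOT W AND Z AND V AND X) OR (W AND NOT Z AND NOT V AND NOT X) OR (W AND NOT Z AND NOT V AND X) OR (W AND NOT Z AND V AND X) OR (W AND Z AND V AND NOT X)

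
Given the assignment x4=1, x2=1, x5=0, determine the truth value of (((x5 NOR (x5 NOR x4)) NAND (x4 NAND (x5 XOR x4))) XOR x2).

Substituting: (((0 NOR (0 NOR 1)) NAND (1 NAND (0 XOR 1))) XOR 1)
= 0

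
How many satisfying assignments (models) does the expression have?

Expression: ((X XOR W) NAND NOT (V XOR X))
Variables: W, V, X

Satisfying assignments: (0,0,0), (0,0,1), (0,1,0), (1,0,1), (1,1,0), (1,1,1)
Count: 6 out of 8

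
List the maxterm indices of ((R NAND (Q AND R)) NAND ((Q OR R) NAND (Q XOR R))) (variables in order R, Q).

ΠM(0) = (R OR Q)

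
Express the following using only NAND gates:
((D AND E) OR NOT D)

((((D NAND E) NAND (D NAND E)) NAND ((D NAND E) NAND (D NAND E))) NAND ((D NAND D) NAND (D NAND D)))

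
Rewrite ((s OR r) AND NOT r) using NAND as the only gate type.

((((s NAND s) NAND (r NAND r)) NAND (r NAND r)) NAND (((s NAND s) NAND (r NAND r)) NAND (r NAND r)))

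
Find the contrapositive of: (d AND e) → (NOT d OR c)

Contrapositive: NOT (NOT d OR c) → NOT (d AND e)
Note: A statement and its contrapositive are logically equivalent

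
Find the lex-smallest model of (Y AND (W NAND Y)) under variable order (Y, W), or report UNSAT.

Y=1, W=0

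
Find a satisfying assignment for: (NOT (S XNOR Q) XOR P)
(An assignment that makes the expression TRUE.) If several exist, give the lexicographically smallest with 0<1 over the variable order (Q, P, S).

Q=0, P=0, S=1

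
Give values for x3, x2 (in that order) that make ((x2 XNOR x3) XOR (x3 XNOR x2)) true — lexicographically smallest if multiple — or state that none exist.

UNSATISFIABLE - no assignment makes this expression true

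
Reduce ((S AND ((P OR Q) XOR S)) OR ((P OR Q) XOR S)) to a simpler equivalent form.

By absorption (E OR (E AND v) = E):
= ((P OR Q) XOR S)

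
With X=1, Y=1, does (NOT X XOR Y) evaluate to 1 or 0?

Substituting: (NOT 1 XOR 1)
= 1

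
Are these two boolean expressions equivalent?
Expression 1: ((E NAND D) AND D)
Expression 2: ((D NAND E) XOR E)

No. Counterexample: with D=0, E=0, Expression 1 = 0 but Expression 2 = 1.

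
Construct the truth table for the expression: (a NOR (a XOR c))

a | c | Output
--------------
0 | 0 | 1
0 | 1 | 0
1 | 0 | 0
1 | 1 | 0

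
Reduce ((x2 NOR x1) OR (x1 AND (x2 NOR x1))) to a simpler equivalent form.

By absorption (E OR (E AND v) = E):
= (x2 NOR x1)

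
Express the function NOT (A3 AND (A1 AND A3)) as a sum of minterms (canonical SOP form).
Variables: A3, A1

Σm(0, 1, 2) = (NOT A3 AND NOT A1) OR (NOT A3 AND A1) OR (A3 AND NOT A1)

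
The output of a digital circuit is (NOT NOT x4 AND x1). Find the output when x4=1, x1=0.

Substituting: (NOT NOT 1 AND 0)
= 0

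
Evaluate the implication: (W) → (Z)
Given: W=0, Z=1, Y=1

Antecedent (W) = 0; consequent (Z) = 1.
0 → 1 = 1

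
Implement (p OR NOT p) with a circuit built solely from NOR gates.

((p NOR (p NOR p)) NOR (p NOR (p NOR p)))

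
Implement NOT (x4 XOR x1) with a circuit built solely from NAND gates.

(((x4 NAND (x4 NAND x1)) NAND (x1 NAND (x4 NAND x1))) NAND ((x4 NAND (x4 NAND x1)) NAND (x1 NAND (x4 NAND x1))))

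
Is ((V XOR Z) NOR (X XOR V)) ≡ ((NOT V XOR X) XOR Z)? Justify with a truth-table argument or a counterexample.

No. Counterexample: with X=0, V=1, Z=1, Expression 1 = 0 but Expression 2 = 1.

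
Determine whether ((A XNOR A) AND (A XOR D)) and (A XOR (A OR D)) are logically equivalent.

No. Counterexample: with D=0, A=1, Expression 1 = 1 but Expression 2 = 0.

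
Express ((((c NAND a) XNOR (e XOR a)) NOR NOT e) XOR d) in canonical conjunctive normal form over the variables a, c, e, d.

(a OR c OR e OR d) AND (a OR c OR NOT e OR d) AND (a OR NOT c OR e OR d) AND (a OR NOT c OR NOT e OR d) AND (NOT a OR c OR e OR d) AND (NOT a OR c OR NOT e OR NOT d) AND (NOT a OR NOT c OR e OR d) AND (NOT a OR NOT c OR NOT e OR d)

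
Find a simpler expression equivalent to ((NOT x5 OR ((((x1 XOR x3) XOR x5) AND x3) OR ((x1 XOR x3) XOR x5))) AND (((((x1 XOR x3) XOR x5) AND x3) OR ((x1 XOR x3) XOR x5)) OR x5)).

By distribution ((E OR v) AND (E OR NOT v) = E) then absorption (E OR (E AND v) = E):
= ((x1 XOR x3) XOR x5)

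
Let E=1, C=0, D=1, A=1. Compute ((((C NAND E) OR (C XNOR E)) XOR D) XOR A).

Substituting: ((((0 NAND 1) OR (0 XNOR 1)) XOR 1) XOR 1)
= 1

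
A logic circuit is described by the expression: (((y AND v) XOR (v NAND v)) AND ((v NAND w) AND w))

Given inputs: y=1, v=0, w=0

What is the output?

Substituting: (((1 AND 0) XOR (0 NAND 0)) AND ((0 NAND 0) AND 0))
= 0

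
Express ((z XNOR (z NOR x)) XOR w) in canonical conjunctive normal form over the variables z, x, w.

(z OR x OR w) AND (z OR NOT x OR NOT w) AND (NOT z OR x OR w) AND (NOT z OR NOT x OR w)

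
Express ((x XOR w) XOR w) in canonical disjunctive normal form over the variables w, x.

(NOT w AND x) OR (w AND x)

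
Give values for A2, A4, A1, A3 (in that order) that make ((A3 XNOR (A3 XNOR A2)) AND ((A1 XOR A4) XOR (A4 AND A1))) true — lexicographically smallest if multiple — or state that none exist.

A2=1, A4=0, A1=1, A3=0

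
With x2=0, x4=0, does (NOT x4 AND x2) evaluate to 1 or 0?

Substituting: (NOT 0 AND 0)
= 0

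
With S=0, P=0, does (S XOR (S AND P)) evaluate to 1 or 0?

Substituting: (0 XOR (0 AND 0))
= 0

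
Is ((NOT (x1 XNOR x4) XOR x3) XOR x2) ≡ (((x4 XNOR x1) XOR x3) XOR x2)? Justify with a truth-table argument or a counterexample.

No. Counterexample: with x3=0, x1=0, x2=0, x4=0, Expression 1 = 0 but Expression 2 = 1.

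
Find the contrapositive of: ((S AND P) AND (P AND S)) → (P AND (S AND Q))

Contrapositive: NOT (P AND (S AND Q)) → NOT ((S AND P) AND (P AND S))
Note: A statement and its contrapositive are logically equivalent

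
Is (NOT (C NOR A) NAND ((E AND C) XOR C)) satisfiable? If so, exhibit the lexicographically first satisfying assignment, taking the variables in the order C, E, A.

C=0, E=0, A=0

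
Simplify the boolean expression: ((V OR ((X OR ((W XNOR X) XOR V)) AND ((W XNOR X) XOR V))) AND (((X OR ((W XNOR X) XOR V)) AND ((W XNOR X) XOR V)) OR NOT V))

By distribution ((E OR v) AND (E OR NOT v) = E) then absorption (E AND (E OR v) = E):
= ((W XNOR X) XOR V)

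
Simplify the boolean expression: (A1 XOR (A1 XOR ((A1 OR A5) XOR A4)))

By XOR self-cancellation ((E XOR v) XOR v = E):
= ((A1 OR A5) XOR A4)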